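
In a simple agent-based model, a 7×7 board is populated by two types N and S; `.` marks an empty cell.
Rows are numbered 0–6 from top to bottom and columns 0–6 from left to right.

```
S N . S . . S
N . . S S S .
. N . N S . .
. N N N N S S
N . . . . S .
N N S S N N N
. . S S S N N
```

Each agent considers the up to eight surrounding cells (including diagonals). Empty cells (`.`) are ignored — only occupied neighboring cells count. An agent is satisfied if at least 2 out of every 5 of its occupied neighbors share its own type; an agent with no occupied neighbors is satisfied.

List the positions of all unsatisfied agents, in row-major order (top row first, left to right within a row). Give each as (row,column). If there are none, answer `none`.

Row 0: (0,0)S 0/2 unhappy · (0,1)N 1/2 ok · (0,3)S 2/2 ok · (0,6)S 1/1 ok
Row 1: (1,0)N 2/3 ok · (1,3)S 3/4 ok · (1,4)S 4/5 ok · (1,5)S 3/3 ok
Row 2: (2,1)N 3/3 ok · (2,3)N 3/6 ok · (2,4)S 4/7 ok
Row 3: (3,1)N 3/3 ok · (3,2)N 4/4 ok · (3,3)N 3/4 ok · (3,4)N 2/5 ok · (3,5)S 3/4 ok · (3,6)S 2/2 ok
Row 4: (4,0)N 3/3 ok · (4,5)S 2/6 unhappy
Row 5: (5,0)N 2/2 ok · (5,1)N 2/4 ok · (5,2)S 3/4 ok · (5,3)S 4/5 ok · (5,4)N 2/6 unhappy · (5,5)N 4/6 ok · (5,6)N 3/4 ok
Row 6: (6,2)S 3/4 ok · (6,3)S 4/5 ok · (6,4)S 2/5 ok · (6,5)N 4/5 ok · (6,6)N 3/3 ok

(0,0), (4,5), (5,4)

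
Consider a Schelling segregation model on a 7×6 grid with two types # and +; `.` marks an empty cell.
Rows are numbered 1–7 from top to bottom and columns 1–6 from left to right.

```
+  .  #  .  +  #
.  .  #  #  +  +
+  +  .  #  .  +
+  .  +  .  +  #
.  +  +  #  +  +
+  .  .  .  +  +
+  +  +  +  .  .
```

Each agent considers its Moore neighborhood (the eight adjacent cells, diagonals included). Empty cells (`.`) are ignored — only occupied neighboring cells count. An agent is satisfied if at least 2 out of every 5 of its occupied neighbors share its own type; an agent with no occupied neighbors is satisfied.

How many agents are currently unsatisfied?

(1,1)+ 0/0 ✓
(1,3)# 2/2 ✓
(1,5)+ 2/4 ✓
(1,6)# 0/3 ✗
(2,3)# 3/4 ✓
(2,4)# 3/5 ✓
(2,5)+ 3/6 ✓
(2,6)+ 3/4 ✓
(3,1)+ 2/2 ✓
(3,2)+ 3/4 ✓
(3,4)# 2/5 ✓
(3,6)+ 3/4 ✓
(4,1)+ 3/3 ✓
(4,3)+ 3/5 ✓
(4,5)+ 3/6 ✓
(4,6)# 0/4 ✗
(5,2)+ 4/4 ✓
(5,3)+ 2/3 ✓
(5,4)# 0/5 ✗
(5,5)+ 4/6 ✓
(5,6)+ 4/5 ✓
(6,1)+ 3/3 ✓
(6,5)+ 4/5 ✓
(6,6)+ 3/3 ✓
(7,1)+ 2/2 ✓
(7,2)+ 3/3 ✓
(7,3)+ 2/2 ✓
(7,4)+ 2/2 ✓
Unsatisfied: (1,6), (4,6), (5,4) — 3 in total.

3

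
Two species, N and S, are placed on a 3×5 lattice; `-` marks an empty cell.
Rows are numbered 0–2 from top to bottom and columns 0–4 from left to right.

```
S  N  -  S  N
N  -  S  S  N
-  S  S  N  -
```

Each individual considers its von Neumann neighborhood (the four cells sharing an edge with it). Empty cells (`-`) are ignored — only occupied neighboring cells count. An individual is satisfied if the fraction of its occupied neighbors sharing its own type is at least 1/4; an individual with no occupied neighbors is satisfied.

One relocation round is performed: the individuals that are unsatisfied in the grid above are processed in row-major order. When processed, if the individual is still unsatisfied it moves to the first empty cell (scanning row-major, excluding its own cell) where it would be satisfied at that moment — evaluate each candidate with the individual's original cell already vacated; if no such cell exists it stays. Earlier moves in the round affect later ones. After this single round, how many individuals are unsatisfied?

0

Initially unsatisfied (in order): (0,0), (0,1), (1,0), (2,3).
  (0,0) → (0,2).
  (0,1) → (0,0).
  (1,0): now satisfied by earlier moves; stays.
  (2,3) → (0,1).
Resulting grid:
N N S S N
N - S S N
- S S - -
All satisfied now.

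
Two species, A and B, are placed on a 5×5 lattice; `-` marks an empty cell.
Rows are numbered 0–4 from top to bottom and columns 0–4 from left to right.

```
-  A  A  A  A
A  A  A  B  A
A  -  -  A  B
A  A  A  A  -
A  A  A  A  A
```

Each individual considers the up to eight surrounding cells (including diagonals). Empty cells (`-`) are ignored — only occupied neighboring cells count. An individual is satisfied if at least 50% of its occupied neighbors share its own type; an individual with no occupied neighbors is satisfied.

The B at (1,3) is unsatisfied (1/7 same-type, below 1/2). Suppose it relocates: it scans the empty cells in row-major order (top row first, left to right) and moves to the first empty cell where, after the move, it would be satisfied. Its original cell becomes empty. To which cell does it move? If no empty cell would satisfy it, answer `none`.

Vacating (1,3). Empty cells in order:
  (0,0): 0/3 same-type → still unsatisfied.
  (2,1): 0/7 same-type → still unsatisfied.
  (2,2): 0/6 same-type → still unsatisfied.
  (3,4): 1/5 same-type → still unsatisfied.

none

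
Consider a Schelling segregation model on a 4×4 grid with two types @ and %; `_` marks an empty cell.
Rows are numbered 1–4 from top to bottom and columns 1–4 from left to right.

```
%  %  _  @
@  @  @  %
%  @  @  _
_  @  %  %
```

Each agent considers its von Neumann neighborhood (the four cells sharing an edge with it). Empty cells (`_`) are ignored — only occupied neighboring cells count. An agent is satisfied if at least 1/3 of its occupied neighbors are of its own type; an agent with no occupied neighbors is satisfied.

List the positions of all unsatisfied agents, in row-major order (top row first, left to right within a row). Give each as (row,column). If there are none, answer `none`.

(1,1)% 1/2 satisfied
(1,2)% 1/2 satisfied
(1,4)@ 0/1 not
(2,1)@ 1/3 satisfied
(2,2)@ 3/4 satisfied
(2,3)@ 2/3 satisfied
(2,4)% 0/2 not
(3,1)% 0/2 not
(3,2)@ 3/4 satisfied
(3,3)@ 2/3 satisfied
(4,2)@ 1/2 satisfied
(4,3)% 1/3 satisfied
(4,4)% 1/1 satisfied

(1,4), (2,4), (3,1)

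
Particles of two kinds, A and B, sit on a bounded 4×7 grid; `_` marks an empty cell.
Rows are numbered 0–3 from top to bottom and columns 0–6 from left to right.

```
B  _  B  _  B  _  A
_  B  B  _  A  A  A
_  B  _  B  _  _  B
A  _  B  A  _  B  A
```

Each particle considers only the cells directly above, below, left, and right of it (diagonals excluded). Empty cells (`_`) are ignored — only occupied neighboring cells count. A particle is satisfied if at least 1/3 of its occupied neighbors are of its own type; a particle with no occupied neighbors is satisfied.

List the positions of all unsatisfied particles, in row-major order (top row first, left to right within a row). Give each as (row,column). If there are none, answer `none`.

(0,4), (2,3), (2,6), (3,2), (3,3), (3,5), (3,6)

(0,0)B 0/0 ok
(0,2)B 1/1 ok
(0,4)B 0/1 unhappy
(0,6)A 1/1 ok
(1,1)B 2/2 ok
(1,2)B 2/2 ok
(1,4)A 1/2 ok
(1,5)A 2/2 ok
(1,6)A 2/3 ok
(2,1)B 1/1 ok
(2,3)B 0/1 unhappy
(2,6)B 0/2 unhappy
(3,0)A 0/0 ok
(3,2)B 0/1 unhappy
(3,3)A 0/2 unhappy
(3,5)B 0/1 unhappy
(3,6)A 0/2 unhappy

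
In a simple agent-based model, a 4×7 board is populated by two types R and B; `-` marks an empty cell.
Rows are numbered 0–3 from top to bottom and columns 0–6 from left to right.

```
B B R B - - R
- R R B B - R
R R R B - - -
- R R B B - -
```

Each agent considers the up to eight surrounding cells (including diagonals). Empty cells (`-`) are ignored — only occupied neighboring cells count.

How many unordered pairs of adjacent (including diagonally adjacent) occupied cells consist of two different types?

14

Scan each occupied cell's neighbors to the right and below (and the two forward diagonals) so each pair is counted once.
Row 0: B(0,0)–B(0,1)= B(0,0)–R(1,1)≠ B(0,1)–R(0,2)≠ B(0,1)–R(1,1)≠ B(0,1)–R(1,2)≠ R(0,2)–B(0,3)≠ R(0,2)–R(1,2)= R(0,2)–B(1,3)≠ R(0,2)–R(1,1)= B(0,3)–B(1,3)= B(0,3)–B(1,4)= B(0,3)–R(1,2)≠ R(0,6)–R(1,6)=  → 7/13 unlike.
Row 1: R(1,1)–R(1,2)= R(1,1)–R(2,1)= R(1,1)–R(2,2)= R(1,1)–R(2,0)= R(1,2)–B(1,3)≠ R(1,2)–R(2,2)= R(1,2)–B(2,3)≠ R(1,2)–R(2,1)= B(1,3)–B(1,4)= B(1,3)–B(2,3)= B(1,3)–R(2,2)≠ B(1,4)–B(2,3)=  → 3/12 unlike.
Row 2: R(2,0)–R(2,1)= R(2,0)–R(3,1)= R(2,1)–R(2,2)= R(2,1)–R(3,1)= R(2,1)–R(3,2)= R(2,2)–B(2,3)≠ R(2,2)–R(3,2)= R(2,2)–B(3,3)≠ R(2,2)–R(3,1)= B(2,3)–B(3,3)= B(2,3)–B(3,4)= B(2,3)–R(3,2)≠  → 3/12 unlike.
Row 3: R(3,1)–R(3,2)= R(3,2)–B(3,3)≠ B(3,3)–B(3,4)=  → 1/3 unlike.
Total adjacent occupied pairs: 40; unlike-type pairs: 14.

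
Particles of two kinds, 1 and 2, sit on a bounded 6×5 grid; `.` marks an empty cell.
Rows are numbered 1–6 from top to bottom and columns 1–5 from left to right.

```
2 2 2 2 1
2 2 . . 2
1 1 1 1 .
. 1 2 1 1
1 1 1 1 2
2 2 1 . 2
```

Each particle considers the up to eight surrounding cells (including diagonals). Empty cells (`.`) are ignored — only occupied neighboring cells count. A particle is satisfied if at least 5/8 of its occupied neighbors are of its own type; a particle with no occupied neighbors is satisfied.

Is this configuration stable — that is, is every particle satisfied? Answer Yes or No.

(1,1)2 3/3 ok
(1,2)2 4/4 ok
(1,3)2 3/3 ok
(1,4)2 2/3 ok
(1,5)1 0/2 unhappy
(2,1)2 3/5 unhappy
(2,2)2 4/7 unhappy
(2,5)2 1/3 unhappy
(3,1)1 2/4 unhappy
(3,2)1 3/6 unhappy
(3,3)1 4/6 ok
(3,4)1 3/5 unhappy
(4,2)1 6/7 ok
(4,3)2 0/8 unhappy
(4,4)1 5/7 ok
(4,5)1 3/4 ok
(5,1)1 2/4 unhappy
(5,2)1 4/7 unhappy
(5,3)1 5/7 ok
(5,4)1 4/7 unhappy
(5,5)2 1/4 unhappy
(6,1)2 1/3 unhappy
(6,2)2 1/5 unhappy
(6,3)1 3/4 ok
(6,5)2 1/2 unhappy
For instance (1,5) has only 0/2 same-type neighbors, below 5/8.

No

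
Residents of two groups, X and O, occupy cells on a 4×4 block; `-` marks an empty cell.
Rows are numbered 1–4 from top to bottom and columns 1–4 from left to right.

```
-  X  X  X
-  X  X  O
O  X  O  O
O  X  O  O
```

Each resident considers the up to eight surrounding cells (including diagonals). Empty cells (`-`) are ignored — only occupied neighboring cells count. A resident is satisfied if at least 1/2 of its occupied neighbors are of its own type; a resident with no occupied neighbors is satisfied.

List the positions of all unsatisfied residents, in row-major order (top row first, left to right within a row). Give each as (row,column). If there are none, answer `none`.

(2,4), (3,1), (3,2), (4,1), (4,2)

Row 1: (1,2)X 3/3 ✓ · (1,3)X 4/5 ✓ · (1,4)X 2/3 ✓
Row 2: (2,2)X 4/6 ✓ · (2,3)X 5/8 ✓ · (2,4)O 2/5 ✗
Row 3: (3,1)O 1/4 ✗ · (3,2)X 3/7 ✗ · (3,3)O 4/8 ✓ · (3,4)O 4/5 ✓
Row 4: (4,1)O 1/3 ✗ · (4,2)X 1/5 ✗ · (4,3)O 3/5 ✓ · (4,4)O 3/3 ✓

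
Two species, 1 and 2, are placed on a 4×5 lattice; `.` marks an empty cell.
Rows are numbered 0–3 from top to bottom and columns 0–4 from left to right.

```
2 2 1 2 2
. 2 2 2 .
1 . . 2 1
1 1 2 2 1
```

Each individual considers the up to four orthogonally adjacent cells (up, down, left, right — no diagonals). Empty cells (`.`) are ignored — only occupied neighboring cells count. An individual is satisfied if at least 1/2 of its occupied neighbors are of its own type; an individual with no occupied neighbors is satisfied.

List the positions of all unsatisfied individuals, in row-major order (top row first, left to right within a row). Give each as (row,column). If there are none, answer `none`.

Row 0: (0,0)2 1/1 ok · (0,1)2 2/3 ok · (0,2)1 0/3 unhappy · (0,3)2 2/3 ok · (0,4)2 1/1 ok
Row 1: (1,1)2 2/2 ok · (1,2)2 2/3 ok · (1,3)2 3/3 ok
Row 2: (2,0)1 1/1 ok · (2,3)2 2/3 ok · (2,4)1 1/2 ok
Row 3: (3,0)1 2/2 ok · (3,1)1 1/2 ok · (3,2)2 1/2 ok · (3,3)2 2/3 ok · (3,4)1 1/2 ok

(0,2)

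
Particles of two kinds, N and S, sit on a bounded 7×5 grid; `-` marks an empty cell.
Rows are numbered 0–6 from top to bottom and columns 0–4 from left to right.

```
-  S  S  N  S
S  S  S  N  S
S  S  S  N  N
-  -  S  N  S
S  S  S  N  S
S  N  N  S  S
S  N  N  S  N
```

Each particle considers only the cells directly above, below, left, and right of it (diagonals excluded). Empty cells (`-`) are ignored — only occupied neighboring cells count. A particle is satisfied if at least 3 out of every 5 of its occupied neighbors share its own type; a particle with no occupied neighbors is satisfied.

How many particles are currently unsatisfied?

15

(0,1)S 2/2 satisfied
(0,2)S 2/3 satisfied
(0,3)N 1/3 not
(0,4)S 1/2 not
(1,0)S 2/2 satisfied
(1,1)S 4/4 satisfied
(1,2)S 3/4 satisfied
(1,3)N 2/4 not
(1,4)S 1/3 not
(2,0)S 2/2 satisfied
(2,1)S 3/3 satisfied
(2,2)S 3/4 satisfied
(2,3)N 3/4 satisfied
(2,4)N 1/3 not
(3,2)S 2/3 satisfied
(3,3)N 2/4 not
(3,4)S 1/3 not
(4,0)S 2/2 satisfied
(4,1)S 2/3 satisfied
(4,2)S 2/4 not
(4,3)N 1/4 not
(4,4)S 2/3 satisfied
(5,0)S 2/3 satisfied
(5,1)N 2/4 not
(5,2)N 2/4 not
(5,3)S 2/4 not
(5,4)S 2/3 satisfied
(6,0)S 1/2 not
(6,1)N 2/3 satisfied
(6,2)N 2/3 satisfied
(6,3)S 1/3 not
(6,4)N 0/2 not
Unsatisfied: (0,3), (0,4), (1,3), (1,4), (2,4), (3,3), (3,4), (4,2), (4,3), (5,1), (5,2), (5,3), (6,0), (6,3), (6,4) — 15 in total.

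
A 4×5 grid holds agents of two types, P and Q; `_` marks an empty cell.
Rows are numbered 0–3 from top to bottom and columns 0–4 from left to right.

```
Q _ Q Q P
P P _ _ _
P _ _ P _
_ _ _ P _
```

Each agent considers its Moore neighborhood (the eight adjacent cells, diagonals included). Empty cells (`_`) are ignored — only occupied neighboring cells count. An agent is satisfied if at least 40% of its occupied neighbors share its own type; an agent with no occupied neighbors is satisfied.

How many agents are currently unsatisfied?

2

(0,0)Q 0/2 ✗
(0,2)Q 1/2 ✓
(0,3)Q 1/2 ✓
(0,4)P 0/1 ✗
(1,0)P 2/3 ✓
(1,1)P 2/4 ✓
(2,0)P 2/2 ✓
(2,3)P 1/1 ✓
(3,3)P 1/1 ✓
Unsatisfied: (0,0), (0,4) — 2 in total.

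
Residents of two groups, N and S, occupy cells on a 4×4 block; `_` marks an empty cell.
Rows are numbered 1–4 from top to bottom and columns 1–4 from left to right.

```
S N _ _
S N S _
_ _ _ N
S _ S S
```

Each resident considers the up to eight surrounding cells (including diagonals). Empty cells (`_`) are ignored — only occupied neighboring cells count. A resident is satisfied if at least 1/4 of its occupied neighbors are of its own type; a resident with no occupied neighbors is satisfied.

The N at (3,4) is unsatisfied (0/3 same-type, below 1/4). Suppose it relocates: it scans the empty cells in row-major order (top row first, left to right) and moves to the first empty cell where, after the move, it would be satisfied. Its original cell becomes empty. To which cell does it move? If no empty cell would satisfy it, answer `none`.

(1,3)

Vacating (3,4). Empty cells in order:
  (1,3): 2/3 same-type → satisfied — stop here.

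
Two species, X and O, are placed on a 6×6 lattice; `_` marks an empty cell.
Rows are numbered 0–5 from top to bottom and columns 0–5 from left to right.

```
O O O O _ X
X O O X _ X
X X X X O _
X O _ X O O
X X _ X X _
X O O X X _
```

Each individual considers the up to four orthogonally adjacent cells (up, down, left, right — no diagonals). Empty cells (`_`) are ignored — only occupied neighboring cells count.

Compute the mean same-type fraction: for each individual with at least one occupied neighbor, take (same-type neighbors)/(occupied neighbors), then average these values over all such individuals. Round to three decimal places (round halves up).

0.652

Row 0: (0,0)O 1/2 · (0,1)O 3/3 · (0,2)O 3/3 · (0,3)O 1/2 · (0,5)X 1/1
Row 1: (1,0)X 1/3 · (1,1)O 2/4 · (1,2)O 2/4 · (1,3)X 1/3 · (1,5)X 1/1
Row 2: (2,0)X 3/3 · (2,1)X 2/4 · (2,2)X 2/3 · (2,3)X 3/4 · (2,4)O 1/2
Row 3: (3,0)X 2/3 · (3,1)O 0/3 · (3,3)X 2/3 · (3,4)O 2/4 · (3,5)O 1/1
Row 4: (4,0)X 3/3 · (4,1)X 1/3 · (4,3)X 3/3 · (4,4)X 2/3
Row 5: (5,0)X 1/2 · (5,1)O 1/3 · (5,2)O 1/2 · (5,3)X 2/3 · (5,4)X 2/2
Sum over 29 individuals: 1/2 + 3/3 + 3/3 + 1/2 + 1/1 + 1/3 + 2/4 + 2/4 + 1/3 + 1/1 + 3/3 + 2/4 + 2/3 + 3/4 + 1/2 + 2/3 + 0/3 + 2/3 + 2/4 + 1/1 + 3/3 + 1/3 + 3/3 + 2/3 + 1/2 + 1/3 + 1/2 + 2/3 + 2/2 = 227/12; mean = 227/12 ÷ 29 = 227/348 = 0.652298… → 0.652.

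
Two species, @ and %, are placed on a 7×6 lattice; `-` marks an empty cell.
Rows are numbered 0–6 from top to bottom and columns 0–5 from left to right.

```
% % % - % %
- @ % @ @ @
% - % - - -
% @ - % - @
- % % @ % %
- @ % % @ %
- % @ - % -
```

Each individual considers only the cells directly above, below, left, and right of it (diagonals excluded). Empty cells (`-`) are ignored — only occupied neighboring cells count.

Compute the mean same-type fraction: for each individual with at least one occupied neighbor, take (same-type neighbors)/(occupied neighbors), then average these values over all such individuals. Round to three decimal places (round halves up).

0.402

Row 0: (0,0)% 1/1 · (0,1)% 2/3 · (0,2)% 2/2 · (0,4)% 1/2 · (0,5)% 1/2
Row 1: (1,1)@ 0/2 · (1,2)% 2/4 · (1,3)@ 1/2 · (1,4)@ 2/3 · (1,5)@ 1/2
Row 2: (2,0)% 1/1 · (2,2)% 1/1
Row 3: (3,0)% 1/2 · (3,1)@ 0/2 · (3,3)% 0/1 · (3,5)@ 0/1
Row 4: (4,1)% 1/3 · (4,2)% 2/3 · (4,3)@ 0/4 · (4,4)% 1/3 · (4,5)% 2/3
Row 5: (5,1)@ 0/3 · (5,2)% 2/4 · (5,3)% 1/3 · (5,4)@ 0/4 · (5,5)% 1/2
Row 6: (6,1)% 0/2 · (6,2)@ 0/2 · (6,4)% 0/1
Sum over 29 individuals: 1/1 + 2/3 + 2/2 + 1/2 + 1/2 + 0/2 + 2/4 + 1/2 + 2/3 + 1/2 + 1/1 + 1/1 + 1/2 + 0/2 + 0/1 + 0/1 + 1/3 + 2/3 + 0/4 + 1/3 + 2/3 + 0/3 + 2/4 + 1/3 + 0/4 + 1/2 + 0/2 + 0/2 + 0/1 = 35/3; mean = 35/3 ÷ 29 = 35/87 = 0.402298… → 0.402.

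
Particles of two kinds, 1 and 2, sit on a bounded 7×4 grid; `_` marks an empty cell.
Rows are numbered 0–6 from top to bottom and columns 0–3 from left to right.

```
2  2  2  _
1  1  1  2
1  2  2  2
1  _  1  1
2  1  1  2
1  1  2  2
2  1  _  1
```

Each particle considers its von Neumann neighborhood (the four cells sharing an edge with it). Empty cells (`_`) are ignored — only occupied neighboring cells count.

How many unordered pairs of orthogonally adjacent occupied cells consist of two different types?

19

Scan each occupied cell's neighbors to the right and below so each pair is counted once.
Row 0: 2(0,0)–2(0,1)= 2(0,0)–1(1,0)≠ 2(0,1)–2(0,2)= 2(0,1)–1(1,1)≠ 2(0,2)–1(1,2)≠  → 3/5 unlike.
Row 1: 1(1,0)–1(1,1)= 1(1,0)–1(2,0)= 1(1,1)–1(1,2)= 1(1,1)–2(2,1)≠ 1(1,2)–2(1,3)≠ 1(1,2)–2(2,2)≠ 2(1,3)–2(2,3)=  → 3/7 unlike.
Row 2: 1(2,0)–2(2,1)≠ 1(2,0)–1(3,0)= 2(2,1)–2(2,2)= 2(2,2)–2(2,3)= 2(2,2)–1(3,2)≠ 2(2,3)–1(3,3)≠  → 3/6 unlike.
Row 3: 1(3,0)–2(4,0)≠ 1(3,2)–1(3,3)= 1(3,2)–1(4,2)= 1(3,3)–2(4,3)≠  → 2/4 unlike.
Row 4: 2(4,0)–1(4,1)≠ 2(4,0)–1(5,0)≠ 1(4,1)–1(4,2)= 1(4,1)–1(5,1)= 1(4,2)–2(4,3)≠ 1(4,2)–2(5,2)≠ 2(4,3)–2(5,3)=  → 4/7 unlike.
Row 5: 1(5,0)–1(5,1)= 1(5,0)–2(6,0)≠ 1(5,1)–2(5,2)≠ 1(5,1)–1(6,1)= 2(5,2)–2(5,3)= 2(5,3)–1(6,3)≠  → 3/6 unlike.
Row 6: 2(6,0)–1(6,1)≠  → 1/1 unlike.
Total adjacent occupied pairs: 36; unlike-type pairs: 19.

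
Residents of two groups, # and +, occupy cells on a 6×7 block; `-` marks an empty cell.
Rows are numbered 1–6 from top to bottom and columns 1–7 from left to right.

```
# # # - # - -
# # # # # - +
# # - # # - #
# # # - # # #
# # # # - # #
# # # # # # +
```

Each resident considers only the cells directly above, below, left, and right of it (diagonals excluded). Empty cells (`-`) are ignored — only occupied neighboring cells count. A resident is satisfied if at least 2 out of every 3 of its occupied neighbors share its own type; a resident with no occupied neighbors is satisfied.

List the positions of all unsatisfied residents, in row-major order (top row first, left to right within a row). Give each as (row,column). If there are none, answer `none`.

Row 1: (1,1)# 2/2 ok · (1,2)# 3/3 ok · (1,3)# 2/2 ok · (1,5)# 1/1 ok
Row 2: (2,1)# 3/3 ok · (2,2)# 4/4 ok · (2,3)# 3/3 ok · (2,4)# 3/3 ok · (2,5)# 3/3 ok · (2,7)+ 0/1 unhappy
Row 3: (3,1)# 3/3 ok · (3,2)# 3/3 ok · (3,4)# 2/2 ok · (3,5)# 3/3 ok · (3,7)# 1/2 unhappy
Row 4: (4,1)# 3/3 ok · (4,2)# 4/4 ok · (4,3)# 2/2 ok · (4,5)# 2/2 ok · (4,6)# 3/3 ok · (4,7)# 3/3 ok
Row 5: (5,1)# 3/3 ok · (5,2)# 4/4 ok · (5,3)# 4/4 ok · (5,4)# 2/2 ok · (5,6)# 3/3 ok · (5,7)# 2/3 ok
Row 6: (6,1)# 2/2 ok · (6,2)# 3/3 ok · (6,3)# 3/3 ok · (6,4)# 3/3 ok · (6,5)# 2/2 ok · (6,6)# 2/3 ok · (6,7)+ 0/2 unhappy

(2,7), (3,7), (6,7)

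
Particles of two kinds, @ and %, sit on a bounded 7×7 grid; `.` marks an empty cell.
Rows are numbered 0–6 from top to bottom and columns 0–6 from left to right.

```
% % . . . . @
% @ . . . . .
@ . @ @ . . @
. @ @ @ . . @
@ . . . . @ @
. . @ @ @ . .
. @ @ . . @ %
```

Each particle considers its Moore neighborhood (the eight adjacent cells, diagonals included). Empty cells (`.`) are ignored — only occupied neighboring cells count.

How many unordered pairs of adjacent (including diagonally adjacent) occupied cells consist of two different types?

5

Scan each occupied cell's neighbors to the right and below (and the two forward diagonals) so each pair is counted once.
Row 0: %(0,0)–%(0,1)= %(0,0)–%(1,0)= %(0,0)–@(1,1)≠ %(0,1)–@(1,1)≠ %(0,1)–%(1,0)=  → 2/5 unlike.
Row 1: %(1,0)–@(1,1)≠ %(1,0)–@(2,0)≠ @(1,1)–@(2,2)= @(1,1)–@(2,0)=  → 2/4 unlike.
Row 2: @(2,0)–@(3,1)= @(2,2)–@(2,3)= @(2,2)–@(3,2)= @(2,2)–@(3,3)= @(2,2)–@(3,1)= @(2,3)–@(3,3)= @(2,3)–@(3,2)= @(2,6)–@(3,6)=  → 0/8 unlike.
Row 3: @(3,1)–@(3,2)= @(3,1)–@(4,0)= @(3,2)–@(3,3)= @(3,6)–@(4,6)= @(3,6)–@(4,5)=  → 0/5 unlike.
Row 4: @(4,5)–@(4,6)= @(4,5)–@(5,4)=  → 0/2 unlike.
Row 5: @(5,2)–@(5,3)= @(5,2)–@(6,2)= @(5,2)–@(6,1)= @(5,3)–@(5,4)= @(5,3)–@(6,2)= @(5,4)–@(6,5)=  → 0/6 unlike.
Row 6: @(6,1)–@(6,2)= @(6,5)–%(6,6)≠  → 1/2 unlike.
Total adjacent occupied pairs: 32; unlike-type pairs: 5.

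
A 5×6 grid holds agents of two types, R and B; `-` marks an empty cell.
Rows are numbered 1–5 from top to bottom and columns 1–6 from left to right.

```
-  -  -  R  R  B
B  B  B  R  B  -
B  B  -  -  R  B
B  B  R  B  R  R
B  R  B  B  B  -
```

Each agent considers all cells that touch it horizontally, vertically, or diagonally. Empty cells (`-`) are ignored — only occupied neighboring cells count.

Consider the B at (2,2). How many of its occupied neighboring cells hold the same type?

4

Occupied neighbors of (2,2): (2,1)=B, (2,3)=B, (3,1)=B, (3,2)=B.
Same type (B): 4 of 4.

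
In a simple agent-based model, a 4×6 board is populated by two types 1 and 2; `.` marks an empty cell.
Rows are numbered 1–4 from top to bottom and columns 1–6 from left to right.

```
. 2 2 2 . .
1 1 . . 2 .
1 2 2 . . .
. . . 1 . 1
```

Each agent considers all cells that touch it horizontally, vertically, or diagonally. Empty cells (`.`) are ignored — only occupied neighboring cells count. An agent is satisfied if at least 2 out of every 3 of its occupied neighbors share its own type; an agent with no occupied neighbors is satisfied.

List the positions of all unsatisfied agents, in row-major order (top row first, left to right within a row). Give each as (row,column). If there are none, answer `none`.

Row 1: (1,2)2 1/3 ✗ · (1,3)2 2/3 ✓ · (1,4)2 2/2 ✓
Row 2: (2,1)1 2/4 ✗ · (2,2)1 2/6 ✗ · (2,5)2 1/1 ✓
Row 3: (3,1)1 2/3 ✓ · (3,2)2 1/4 ✗ · (3,3)2 1/3 ✗
Row 4: (4,4)1 0/1 ✗ · (4,6)1 0/0 ✓

(1,2), (2,1), (2,2), (3,2), (3,3), (4,4)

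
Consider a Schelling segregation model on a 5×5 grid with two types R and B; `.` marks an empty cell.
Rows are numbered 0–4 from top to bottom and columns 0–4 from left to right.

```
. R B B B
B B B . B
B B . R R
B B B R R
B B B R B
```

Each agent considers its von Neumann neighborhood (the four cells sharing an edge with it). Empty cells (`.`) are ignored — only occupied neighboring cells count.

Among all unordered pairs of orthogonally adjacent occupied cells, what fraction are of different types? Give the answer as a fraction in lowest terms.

Scan each occupied cell's neighbors to the right and below so each pair is counted once.
From row 0: 2 unlike of 6 pairs (running 2/6).
From row 1: 1 unlike of 5 pairs (running 3/11).
From row 2: 0 unlike of 6 pairs (running 3/17).
From row 3: 2 unlike of 9 pairs (running 5/26).
From row 4: 2 unlike of 4 pairs (running 7/30).
Total adjacent occupied pairs: 30; unlike-type pairs: 7.
7/30 is already in lowest terms.

7/30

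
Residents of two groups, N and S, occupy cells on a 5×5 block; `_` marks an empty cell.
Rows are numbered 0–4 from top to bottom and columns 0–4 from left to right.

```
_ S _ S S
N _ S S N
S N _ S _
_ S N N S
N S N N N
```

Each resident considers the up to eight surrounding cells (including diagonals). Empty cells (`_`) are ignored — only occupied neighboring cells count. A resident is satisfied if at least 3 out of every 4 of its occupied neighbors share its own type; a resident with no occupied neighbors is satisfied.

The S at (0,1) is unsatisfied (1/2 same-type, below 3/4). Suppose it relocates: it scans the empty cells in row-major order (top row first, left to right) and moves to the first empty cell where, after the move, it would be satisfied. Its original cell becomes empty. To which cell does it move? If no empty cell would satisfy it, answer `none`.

(0,2)

Vacating (0,1). Empty cells in order:
  (0,0): 0/1 same-type → still unsatisfied.
  (0,2): 3/3 same-type → satisfied — stop here.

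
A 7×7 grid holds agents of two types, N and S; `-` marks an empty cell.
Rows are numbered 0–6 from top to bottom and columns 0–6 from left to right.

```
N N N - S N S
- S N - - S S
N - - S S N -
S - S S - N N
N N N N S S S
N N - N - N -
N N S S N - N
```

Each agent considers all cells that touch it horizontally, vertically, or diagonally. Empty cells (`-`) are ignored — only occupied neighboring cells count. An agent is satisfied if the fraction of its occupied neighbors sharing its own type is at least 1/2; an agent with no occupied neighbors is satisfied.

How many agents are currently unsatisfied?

14

(0,0)N 1/2 ✓
(0,1)N 3/4 ✓
(0,2)N 2/3 ✓
(0,4)S 1/2 ✓
(0,5)N 0/4 ✗
(0,6)S 2/3 ✓
(1,1)S 0/5 ✗
(1,2)N 2/4 ✓
(1,5)S 4/6 ✓
(1,6)S 2/4 ✓
(2,0)N 0/2 ✗
(2,3)S 3/4 ✓
(2,4)S 3/5 ✓
(2,5)N 2/5 ✗
(3,0)S 0/3 ✗
(3,2)S 2/5 ✗
(3,3)S 4/6 ✓
(3,5)N 2/6 ✗
(3,6)N 2/4 ✓
(4,0)N 3/4 ✓
(4,1)N 4/6 ✓
(4,2)N 4/6 ✓
(4,3)N 2/5 ✗
(4,4)S 2/6 ✗
(4,5)S 2/5 ✗
(4,6)S 1/4 ✗
(5,0)N 5/5 ✓
(5,1)N 6/7 ✓
(5,3)N 3/6 ✓
(5,5)N 2/5 ✗
(6,0)N 3/3 ✓
(6,1)N 3/4 ✓
(6,2)S 1/4 ✗
(6,3)S 1/3 ✗
(6,4)N 2/3 ✓
(6,6)N 1/1 ✓
Unsatisfied: (0,5), (1,1), (2,0), (2,5), (3,0), (3,2), (3,5), (4,3), (4,4), (4,5), (4,6), (5,5), (6,2), (6,3) — 14 in total.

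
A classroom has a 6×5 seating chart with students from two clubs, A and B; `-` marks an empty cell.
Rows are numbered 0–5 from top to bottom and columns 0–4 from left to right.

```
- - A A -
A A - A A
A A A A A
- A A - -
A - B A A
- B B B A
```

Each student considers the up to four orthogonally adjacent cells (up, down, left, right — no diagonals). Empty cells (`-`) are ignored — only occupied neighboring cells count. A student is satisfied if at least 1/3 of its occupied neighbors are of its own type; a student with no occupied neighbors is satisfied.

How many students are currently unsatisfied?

(0,2)A 1/1 ok
(0,3)A 2/2 ok
(1,0)A 2/2 ok
(1,1)A 2/2 ok
(1,3)A 3/3 ok
(1,4)A 2/2 ok
(2,0)A 2/2 ok
(2,1)A 4/4 ok
(2,2)A 3/3 ok
(2,3)A 3/3 ok
(2,4)A 2/2 ok
(3,1)A 2/2 ok
(3,2)A 2/3 ok
(4,0)A 0/0 ok
(4,2)B 1/3 ok
(4,3)A 1/3 ok
(4,4)A 2/2 ok
(5,1)B 1/1 ok
(5,2)B 3/3 ok
(5,3)B 1/3 ok
(5,4)A 1/2 ok
Every one meets the threshold.

0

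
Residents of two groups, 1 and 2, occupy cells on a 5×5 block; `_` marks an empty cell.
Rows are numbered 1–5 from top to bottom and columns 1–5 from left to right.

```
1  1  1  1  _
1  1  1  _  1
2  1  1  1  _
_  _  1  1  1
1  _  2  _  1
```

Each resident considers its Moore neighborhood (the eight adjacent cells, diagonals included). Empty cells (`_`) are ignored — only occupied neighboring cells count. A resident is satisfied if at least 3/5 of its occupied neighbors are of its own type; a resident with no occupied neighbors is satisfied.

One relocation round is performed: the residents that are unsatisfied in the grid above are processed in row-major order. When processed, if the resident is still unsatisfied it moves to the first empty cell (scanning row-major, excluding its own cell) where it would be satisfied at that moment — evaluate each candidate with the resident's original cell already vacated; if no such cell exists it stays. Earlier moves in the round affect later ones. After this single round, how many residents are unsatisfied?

2

Initially unsatisfied (in order): (3,1), (5,3).
  (3,1): no empty cell satisfies it; stays.
  (5,3): no empty cell satisfies it; stays.
Resulting grid:
1 1 1 1 _
1 1 1 _ 1
2 1 1 1 _
_ _ 1 1 1
1 _ 2 _ 1
Unsatisfied now: (3,1), (5,3).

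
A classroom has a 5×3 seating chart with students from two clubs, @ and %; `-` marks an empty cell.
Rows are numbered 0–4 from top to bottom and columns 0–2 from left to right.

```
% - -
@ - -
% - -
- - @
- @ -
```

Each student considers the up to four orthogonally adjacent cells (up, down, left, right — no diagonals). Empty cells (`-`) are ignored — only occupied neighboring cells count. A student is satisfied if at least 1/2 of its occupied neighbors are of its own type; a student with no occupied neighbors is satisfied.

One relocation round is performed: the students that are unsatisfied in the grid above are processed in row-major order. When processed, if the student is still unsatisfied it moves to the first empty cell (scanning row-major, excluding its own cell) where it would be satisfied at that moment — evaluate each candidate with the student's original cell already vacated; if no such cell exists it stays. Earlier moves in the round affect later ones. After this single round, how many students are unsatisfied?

Initially unsatisfied (in order): (0,0), (1,0), (2,0).
  (0,0) → (0,1).
  (1,0) → (1,2).
  (2,0): now satisfied by earlier moves; stays.
Resulting grid:
- % -
- - @
% - -
- - @
- @ -
All satisfied now.

0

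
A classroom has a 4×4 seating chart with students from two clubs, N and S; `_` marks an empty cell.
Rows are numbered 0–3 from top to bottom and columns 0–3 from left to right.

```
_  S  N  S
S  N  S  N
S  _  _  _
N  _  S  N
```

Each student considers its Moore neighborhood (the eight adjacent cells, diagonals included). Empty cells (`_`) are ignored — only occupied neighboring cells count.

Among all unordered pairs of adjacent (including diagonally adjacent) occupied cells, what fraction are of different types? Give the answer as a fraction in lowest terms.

Scan each occupied cell's neighbors to the right and below (and the two forward diagonals) so each pair is counted once.
Row 0: S(0,1)–N(0,2)≠ S(0,1)–N(1,1)≠ S(0,1)–S(1,2)= S(0,1)–S(1,0)= N(0,2)–S(0,3)≠ N(0,2)–S(1,2)≠ N(0,2)–N(1,3)= N(0,2)–N(1,1)= S(0,3)–N(1,3)≠ S(0,3)–S(1,2)=  → 5/10 unlike.
Row 1: S(1,0)–N(1,1)≠ S(1,0)–S(2,0)= N(1,1)–S(1,2)≠ N(1,1)–S(2,0)≠ S(1,2)–N(1,3)≠  → 4/5 unlike.
Row 2: S(2,0)–N(3,0)≠  → 1/1 unlike.
Row 3: S(3,2)–N(3,3)≠  → 1/1 unlike.
Total adjacent occupied pairs: 17; unlike-type pairs: 11.
11/17 is already in lowest terms.

11/17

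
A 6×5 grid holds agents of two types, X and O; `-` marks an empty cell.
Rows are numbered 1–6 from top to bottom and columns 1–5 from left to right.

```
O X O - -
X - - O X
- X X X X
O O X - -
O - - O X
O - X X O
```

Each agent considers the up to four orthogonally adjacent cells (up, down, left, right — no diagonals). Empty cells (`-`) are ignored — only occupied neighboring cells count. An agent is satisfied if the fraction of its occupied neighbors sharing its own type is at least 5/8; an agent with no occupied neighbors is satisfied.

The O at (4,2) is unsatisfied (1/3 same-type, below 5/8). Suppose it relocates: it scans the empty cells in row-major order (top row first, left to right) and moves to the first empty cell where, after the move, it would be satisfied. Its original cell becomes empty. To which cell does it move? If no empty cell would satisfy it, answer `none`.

Vacating (4,2). Empty cells in order:
  (1,4): 2/2 same-type → satisfied — stop here.

(1,4)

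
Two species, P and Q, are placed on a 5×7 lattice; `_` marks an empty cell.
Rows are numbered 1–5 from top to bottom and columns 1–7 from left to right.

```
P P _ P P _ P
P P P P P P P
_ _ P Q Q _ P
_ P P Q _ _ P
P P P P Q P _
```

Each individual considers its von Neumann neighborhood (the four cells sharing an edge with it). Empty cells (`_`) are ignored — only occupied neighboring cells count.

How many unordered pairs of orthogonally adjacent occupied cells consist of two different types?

Scan each occupied cell's neighbors to the right and below so each pair is counted once.
From row 1: 0 unlike of 7 pairs (running 0/7).
From row 2: 2 unlike of 10 pairs (running 2/17).
From row 3: 1 unlike of 5 pairs (running 3/22).
From row 4: 2 unlike of 5 pairs (running 5/27).
From row 5: 2 unlike of 5 pairs (running 7/32).
Total adjacent occupied pairs: 32; unlike-type pairs: 7.

7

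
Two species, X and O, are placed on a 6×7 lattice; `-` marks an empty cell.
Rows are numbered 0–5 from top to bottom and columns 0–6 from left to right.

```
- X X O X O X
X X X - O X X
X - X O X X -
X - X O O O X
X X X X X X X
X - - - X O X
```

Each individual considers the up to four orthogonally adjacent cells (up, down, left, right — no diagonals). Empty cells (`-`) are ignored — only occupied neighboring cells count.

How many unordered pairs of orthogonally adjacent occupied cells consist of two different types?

Scan each occupied cell's neighbors to the right and below so each pair is counted once.
From row 0: 6 unlike of 10 pairs (running 6/10).
From row 1: 2 unlike of 8 pairs (running 8/18).
From row 2: 4 unlike of 8 pairs (running 12/26).
From row 3: 5 unlike of 10 pairs (running 17/36).
From row 4: 1 unlike of 10 pairs (running 18/46).
From row 5: 2 unlike of 2 pairs (running 20/48).
Total adjacent occupied pairs: 48; unlike-type pairs: 20.

20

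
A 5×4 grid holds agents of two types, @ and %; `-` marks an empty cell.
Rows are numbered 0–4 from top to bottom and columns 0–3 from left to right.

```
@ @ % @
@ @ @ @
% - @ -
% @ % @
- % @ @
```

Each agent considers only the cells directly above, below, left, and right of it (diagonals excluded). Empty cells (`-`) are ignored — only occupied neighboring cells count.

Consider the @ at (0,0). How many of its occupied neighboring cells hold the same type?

2

Occupied neighbors of (0,0): (1,0)=@, (0,1)=@.
Same type (@): 2 of 2.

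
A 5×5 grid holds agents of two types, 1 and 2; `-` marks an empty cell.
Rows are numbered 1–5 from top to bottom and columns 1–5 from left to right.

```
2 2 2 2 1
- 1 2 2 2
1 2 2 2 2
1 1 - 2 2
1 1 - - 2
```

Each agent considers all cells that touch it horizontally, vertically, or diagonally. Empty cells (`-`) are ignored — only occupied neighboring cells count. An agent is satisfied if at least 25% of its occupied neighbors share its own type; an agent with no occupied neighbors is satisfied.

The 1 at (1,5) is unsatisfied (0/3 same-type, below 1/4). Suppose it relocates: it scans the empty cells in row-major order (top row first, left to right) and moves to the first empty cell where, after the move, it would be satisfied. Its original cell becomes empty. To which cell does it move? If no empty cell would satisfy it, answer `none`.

(2,1)

Vacating (1,5). Empty cells in order:
  (2,1): 2/5 same-type → satisfied — stop here.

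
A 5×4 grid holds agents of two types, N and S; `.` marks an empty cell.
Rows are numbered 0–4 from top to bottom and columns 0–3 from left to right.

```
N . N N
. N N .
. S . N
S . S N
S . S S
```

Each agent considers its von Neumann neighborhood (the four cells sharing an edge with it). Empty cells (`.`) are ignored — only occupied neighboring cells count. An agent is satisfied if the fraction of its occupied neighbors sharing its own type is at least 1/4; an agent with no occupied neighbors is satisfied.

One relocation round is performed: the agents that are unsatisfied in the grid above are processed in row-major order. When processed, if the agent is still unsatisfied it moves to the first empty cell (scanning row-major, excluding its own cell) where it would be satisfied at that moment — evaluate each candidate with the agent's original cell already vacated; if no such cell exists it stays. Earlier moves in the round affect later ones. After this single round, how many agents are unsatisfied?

0

Initially unsatisfied (in order): (2,1).
  (2,1) → (2,0).
Resulting grid:
N . N N
. N N .
S . . N
S . S N
S . S S
All satisfied now.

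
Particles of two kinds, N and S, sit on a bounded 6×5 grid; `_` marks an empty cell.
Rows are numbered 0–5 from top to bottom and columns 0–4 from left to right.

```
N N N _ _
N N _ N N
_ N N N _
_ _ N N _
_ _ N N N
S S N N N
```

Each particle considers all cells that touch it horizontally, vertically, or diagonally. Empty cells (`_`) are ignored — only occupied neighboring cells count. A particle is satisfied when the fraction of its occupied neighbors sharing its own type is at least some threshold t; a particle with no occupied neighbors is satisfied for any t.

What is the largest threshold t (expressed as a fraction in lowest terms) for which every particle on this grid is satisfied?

Row 0: (0,0)N 3/3 · (0,1)N 4/4 · (0,2)N 3/3
Row 1: (1,0)N 4/4 · (1,1)N 6/6 · (1,3)N 4/4 · (1,4)N 2/2
Row 2: (2,1)N 4/4 · (2,2)N 6/6 · (2,3)N 5/5
Row 3: (3,2)N 6/6 · (3,3)N 6/6
Row 4: (4,2)N 5/6 · (4,3)N 7/7 · (4,4)N 4/4
Row 5: (5,0)S 1/1 · (5,1)S 1/3 · (5,2)N 3/4 · (5,3)N 5/5 · (5,4)N 3/3
The smallest same-type fraction is 1/3 at (5,1), which reduces to 1/3. Any threshold above that leaves this particle unsatisfied.

1/3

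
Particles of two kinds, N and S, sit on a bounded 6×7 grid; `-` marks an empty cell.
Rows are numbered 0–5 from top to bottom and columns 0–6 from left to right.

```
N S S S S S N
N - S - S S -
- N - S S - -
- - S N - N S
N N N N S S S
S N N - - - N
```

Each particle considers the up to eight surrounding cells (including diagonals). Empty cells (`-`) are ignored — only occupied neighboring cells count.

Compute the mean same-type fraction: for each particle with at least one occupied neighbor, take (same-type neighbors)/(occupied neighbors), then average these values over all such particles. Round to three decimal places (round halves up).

Row 0: (0,0)N 1/2 · (0,1)S 2/4 · (0,2)S 3/3 · (0,3)S 4/4 · (0,4)S 4/4 · (0,5)S 3/4 · (0,6)N 0/2
Row 1: (1,0)N 2/3 · (1,2)S 4/5 · (1,4)S 6/6 · (1,5)S 4/5
Row 2: (2,1)N 1/3 · (2,3)S 4/5 · (2,4)S 3/5
Row 3: (3,2)S 1/6 · (3,3)N 2/6 · (3,5)N 0/5 · (3,6)S 2/3
Row 4: (4,0)N 2/3 · (4,1)N 4/6 · (4,2)N 5/6 · (4,3)N 3/5 · (4,4)S 1/4 · (4,5)S 3/5 · (4,6)S 2/4
Row 5: (5,0)S 0/3 · (5,1)N 4/5 · (5,2)N 4/4 · (5,6)N 0/2
Sum over 29 particles: 1/2 + 2/4 + 3/3 + 4/4 + 4/4 + 3/4 + 0/2 + 2/3 + 4/5 + 6/6 + 4/5 + 1/3 + 4/5 + 3/5 + 1/6 + 2/6 + 0/5 + 2/3 + 2/3 + 4/6 + 5/6 + 3/5 + 1/4 + 3/5 + 2/4 + 0/3 + 4/5 + 4/4 + 0/2 = 101/6; mean = 101/6 ÷ 29 = 101/174 = 0.580459… → 0.580.

0.580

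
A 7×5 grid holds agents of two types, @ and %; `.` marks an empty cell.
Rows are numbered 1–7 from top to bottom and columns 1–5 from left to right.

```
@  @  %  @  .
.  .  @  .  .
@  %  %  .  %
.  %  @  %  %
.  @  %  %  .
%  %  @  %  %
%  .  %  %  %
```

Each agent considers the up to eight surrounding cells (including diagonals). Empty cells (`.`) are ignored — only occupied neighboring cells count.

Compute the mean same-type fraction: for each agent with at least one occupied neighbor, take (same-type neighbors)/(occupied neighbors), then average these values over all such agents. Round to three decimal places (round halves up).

0.624

(1,1)@ 1/1
(1,2)@ 2/3
(1,3)% 0/3
(1,4)@ 1/2
(2,3)@ 2/5
(3,1)@ 0/2
(3,2)% 2/5
(3,3)% 3/5
(3,5)% 2/2
(4,2)% 3/6
(4,3)@ 1/7
(4,4)% 5/6
(4,5)% 3/3
(5,2)@ 2/6
(5,3)% 5/8
(5,4)% 5/7
(6,1)% 2/3
(6,2)% 4/6
(6,3)@ 1/7
(6,4)% 6/7
(6,5)% 4/4
(7,1)% 2/2
(7,3)% 3/4
(7,4)% 4/5
(7,5)% 3/3
Sum over 25 agents: 1/1 + 2/3 + 0/3 + 1/2 + 2/5 + 0/2 + 2/5 + 3/5 + 2/2 + 3/6 + 1/7 + 5/6 + 3/3 + 2/6 + 5/8 + 5/7 + 2/3 + 4/6 + 1/7 + 6/7 + 4/4 + 2/2 + 3/4 + 4/5 + 3/3 = 13103/840; mean = 13103/840 ÷ 25 = 13103/21000 = 0.623952… → 0.624.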